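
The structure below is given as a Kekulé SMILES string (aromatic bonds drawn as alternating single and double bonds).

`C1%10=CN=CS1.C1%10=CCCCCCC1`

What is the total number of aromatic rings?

The SMILES encodes a five-membered ring with a sulfur at position 1 and a nitrogen at position 3 (in a C=N bond), with two double bonds; an eight-membered carbon ring with one C=C double bond.
The 5-membered ring with one sulfur and one =N– is fully conjugated (every ring atom contributes a p orbital); 2 ring double bonds (4 π electrons) plus a heteroatom lone pair (2) give 6 π electrons. 6 = 4(1)+2, so it is aromatic (thiazole).
The 8-membered ring has six sp³ carbons, so it is not fully conjugated — not aromatic (cyclooctene).
1 of the 2 rings is aromatic. Total: 1.

1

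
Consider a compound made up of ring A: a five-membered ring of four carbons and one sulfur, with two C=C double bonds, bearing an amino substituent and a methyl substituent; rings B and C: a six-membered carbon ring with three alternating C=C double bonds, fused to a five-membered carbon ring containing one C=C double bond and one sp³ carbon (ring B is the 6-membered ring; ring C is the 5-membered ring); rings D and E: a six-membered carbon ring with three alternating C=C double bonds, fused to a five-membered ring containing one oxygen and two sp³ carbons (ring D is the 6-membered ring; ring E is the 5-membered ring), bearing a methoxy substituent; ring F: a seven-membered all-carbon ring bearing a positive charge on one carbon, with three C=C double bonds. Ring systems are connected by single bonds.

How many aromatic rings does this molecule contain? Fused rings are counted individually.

Ring A has a continuous p-orbital overlap around the ring; 2 ring double bonds (4 π electrons) plus a heteroatom lone pair (2) give 6 π electrons. That satisfies 4n+2 with n=1, so ring A is aromatic (thiophene).
Ring B is fully conjugated (every ring atom contributes a p orbital); 3 ring double bonds give 6 π electrons. 6 = 4(1)+2, so ring B is aromatic (benzene ring).
Ring C has one sp³ carbon, so it is not fully conjugated — not aromatic (cyclopentene ring).
Ring D is planar and fully conjugated; 3 ring double bonds give 6 π electrons. Since 6 = 4n+2 (n=1), ring D is aromatic (benzene ring).
Ring E has two sp³ carbons, so it is not fully conjugated — not aromatic (oxolane ring).
Ring F has a continuous p-orbital overlap around the ring; 3 ring double bonds (6 π electrons) plus the carbocation's empty p orbital (0, but keeps the ring conjugated) give 6 π electrons. Since 6 = 4n+2 (n=1), ring F is aromatic (tropylium cation).
Aromatic: A, B, D, F. Total: 4.

4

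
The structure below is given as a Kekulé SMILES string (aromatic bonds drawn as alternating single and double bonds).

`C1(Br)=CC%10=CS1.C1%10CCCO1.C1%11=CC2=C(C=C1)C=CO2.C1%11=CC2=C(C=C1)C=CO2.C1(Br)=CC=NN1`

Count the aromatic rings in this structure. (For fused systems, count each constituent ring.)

The SMILES encodes a five-membered ring of four carbons and one sulfur, with two C=C double bonds; a five-membered saturated ring of four carbons and one oxygen; a six-membered carbon ring with three alternating C=C double bonds, fused to a five-membered ring containing one oxygen and two C=C double bonds; a six-membered carbon ring with three alternating C=C double bonds, fused to a five-membered ring containing one oxygen and two C=C double bonds; a five-membered ring with two adjacent nitrogens (one bearing H, one in a double bond) and two double bonds.
The 5-membered ring with one sulfur is planar and fully conjugated; 2 ring double bonds (4 π electrons) plus a heteroatom lone pair (2) give 6 π electrons. That satisfies 4n+2 with n=1, so it is aromatic (thiophene).
The 5-membered ring with one oxygen has only sp³ atoms, so it is not fully conjugated — not aromatic (tetrahydrofuran).
The fused 6/5-membered bicyclic (with one oxygen) is a single π system with 9 sp² atoms and 10 π electrons from ring double bonds plus a heteroatom lone pair. 10 = 4(2)+2, so the system is aromatic and both rings count as aromatic (benzofuran).
The fused 6/5-membered bicyclic (with one oxygen) is a single π system with 9 sp² atoms and 10 π electrons from ring double bonds plus a heteroatom lone pair. 10 = 4(2)+2, so the system is aromatic and both rings count as aromatic (benzofuran).
The 5-membered ring with two adjacent nitrogens (one N–H, one =N–) is planar and fully conjugated; 2 ring double bonds (4 π electrons) plus a heteroatom lone pair (2) give 6 π electrons. Since 6 = 4n+2 (n=1), it is aromatic (pyrazole).
6 of the 7 rings are aromatic. Total: 6.

6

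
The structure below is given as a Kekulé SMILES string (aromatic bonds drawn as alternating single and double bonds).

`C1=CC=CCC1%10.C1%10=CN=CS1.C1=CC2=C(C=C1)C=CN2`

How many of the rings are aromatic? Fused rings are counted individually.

3

The SMILES encodes a six-membered carbon ring with two conjugated C=C double bonds and two sp³ carbons; a five-membered ring with a sulfur at position 1 and a nitrogen at position 3 (in a C=N bond), with two double bonds; a six-membered carbon ring with three alternating C=C double bonds, fused to a five-membered ring containing one N–H nitrogen and two C=C double bonds.
The 6-membered ring has two sp³ carbons, so it is not fully conjugated — not aromatic (1,3-cyclohexadiene).
The 5-membered ring with one sulfur and one =N– has a continuous p-orbital overlap around the ring; 2 ring double bonds (4 π electrons) plus a heteroatom lone pair (2) give 6 π electrons. Since 6 = 4n+2 (n=1), it is aromatic (thiazole).
The fused 6/5-membered bicyclic (with one N–H) is a single π system with 9 sp² atoms and 10 π electrons from ring double bonds plus a heteroatom lone pair. 10 = 4(2)+2, so the system is aromatic and both rings count as aromatic (indole).
3 of the 4 rings are aromatic. Total: 3.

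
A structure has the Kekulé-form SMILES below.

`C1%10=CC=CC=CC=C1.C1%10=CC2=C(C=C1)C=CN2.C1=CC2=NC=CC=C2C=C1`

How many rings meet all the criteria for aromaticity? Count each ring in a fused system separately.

The SMILES encodes an eight-membered carbon ring with four alternating C=C double bonds; a six-membered carbon ring with three alternating C=C double bonds, fused to a five-membered ring containing one N–H nitrogen and two C=C double bonds; two fused six-membered rings, each with three alternating double bonds; one ring is all carbon and the other has one ring nitrogen.
The 8-membered ring has only sp² ring atoms; a planar conformation would have a fully conjugated π system of 8 electrons. But 8 = 4(2), which is 4n not 4n+2, so it is not aromatic (cyclooctatetraene) — cyclooctatetraene distorts into a non-planar tub to avoid antiaromaticity.
The fused 6/5-membered bicyclic (with one N–H) is a single π system with 9 sp² atoms and 10 π electrons from ring double bonds plus a heteroatom lone pair. 10 = 4(2)+2, so the system is aromatic and both rings count as aromatic (indole).
The fused 6/6-membered bicyclic (with one nitrogen) is a single π system with 10 sp² atoms and 10 π electrons from ring double bonds. 10 = 4(2)+2, so the system is aromatic and both rings count as aromatic (quinoline).
4 of the 5 rings are aromatic. Total: 4.

4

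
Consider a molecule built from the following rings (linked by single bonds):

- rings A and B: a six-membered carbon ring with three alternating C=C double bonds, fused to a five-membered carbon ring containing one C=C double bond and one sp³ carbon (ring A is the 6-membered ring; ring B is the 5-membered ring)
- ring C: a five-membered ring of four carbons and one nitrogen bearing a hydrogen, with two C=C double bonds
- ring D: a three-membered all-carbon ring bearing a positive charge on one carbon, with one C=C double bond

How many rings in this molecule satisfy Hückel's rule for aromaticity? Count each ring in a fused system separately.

3

Ring A is fully conjugated (every ring atom contributes a p orbital); 3 ring double bonds give 6 π electrons. Since 6 = 4n+2 (n=1), ring A is aromatic (benzene ring).
Ring B has one sp³ carbon, so it is not fully conjugated — not aromatic (cyclopentene ring).
Ring C has a continuous p-orbital overlap around the ring; 2 ring double bonds (4 π electrons) plus a heteroatom lone pair (2) give 6 π electrons. 6 = 4(1)+2, so ring C is aromatic (pyrrole).
Ring D is fully conjugated (every ring atom contributes a p orbital); 1 ring double bond (2 π electrons) plus the carbocation's empty p orbital (0, but keeps the ring conjugated) give 2 π electrons. Since 2 = 4n+2 (n=0), ring D is aromatic (cyclopropenyl cation).
Aromatic: A, C, D. Total: 3.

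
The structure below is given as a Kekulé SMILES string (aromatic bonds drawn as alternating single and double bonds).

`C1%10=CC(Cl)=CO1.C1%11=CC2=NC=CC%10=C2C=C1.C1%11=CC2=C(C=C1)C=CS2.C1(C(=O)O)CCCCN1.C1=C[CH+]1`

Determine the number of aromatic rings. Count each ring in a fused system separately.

6

The SMILES encodes a five-membered ring of four carbons and one oxygen, with two C=C double bonds; two fused six-membered rings, each with three alternating double bonds; one ring is all carbon and the other has one ring nitrogen; a six-membered carbon ring with three alternating C=C double bonds, fused to a five-membered ring containing one sulfur and two C=C double bonds; a six-membered saturated ring of five carbons and one N–H nitrogen; a three-membered all-carbon ring bearing a positive charge on one carbon, with one C=C double bond.
The 5-membered ring with one oxygen has a continuous p-orbital overlap around the ring; 2 ring double bonds (4 π electrons) plus a heteroatom lone pair (2) give 6 π electrons. 6 = 4(1)+2, so it is aromatic (furan).
The fused 6/6-membered bicyclic (with one nitrogen) is a single π system with 10 sp² atoms and 10 π electrons from ring double bonds. 10 = 4(2)+2, so the system is aromatic and both rings count as aromatic (quinoline).
The fused 6/5-membered bicyclic (with one sulfur) is a single π system with 9 sp² atoms and 10 π electrons from ring double bonds plus a heteroatom lone pair. 10 = 4(2)+2, so the system is aromatic and both rings count as aromatic (benzothiophene).
The 6-membered ring with one N–H has only sp³ atoms, so it is not fully conjugated — not aromatic (piperidine).
The 3-membered ring is fully conjugated (every ring atom contributes a p orbital); 1 ring double bond (2 π electrons) plus the carbocation's empty p orbital (0, but keeps the ring conjugated) give 2 π electrons. 2 = 4(0)+2, so it is aromatic (cyclopropenyl cation).
6 of the 7 rings are aromatic. Total: 6.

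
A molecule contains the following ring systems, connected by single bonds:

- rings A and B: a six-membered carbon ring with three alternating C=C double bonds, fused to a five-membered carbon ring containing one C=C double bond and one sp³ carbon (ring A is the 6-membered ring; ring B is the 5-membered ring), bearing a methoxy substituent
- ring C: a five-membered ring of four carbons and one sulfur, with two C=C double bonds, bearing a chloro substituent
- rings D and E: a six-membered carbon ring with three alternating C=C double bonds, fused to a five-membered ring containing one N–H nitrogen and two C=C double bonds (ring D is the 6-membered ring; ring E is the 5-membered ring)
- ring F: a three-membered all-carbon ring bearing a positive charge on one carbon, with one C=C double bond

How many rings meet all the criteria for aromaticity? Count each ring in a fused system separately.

5

Ring A has a continuous p-orbital overlap around the ring; 3 ring double bonds give 6 π electrons. That satisfies 4n+2 with n=1, so ring A is aromatic (benzene ring).
Ring B has one sp³ carbon, so it is not fully conjugated — not aromatic (cyclopentene ring).
Ring C is fully conjugated (every ring atom contributes a p orbital); 2 ring double bonds (4 π electrons) plus a heteroatom lone pair (2) give 6 π electrons. Since 6 = 4n+2 (n=1), ring C is aromatic (thiophene).
Rings D and E form a fused bicyclic system (with one N–H) with 9 sp² atoms and 10 π electrons from ring double bonds plus a heteroatom lone pair. 10 = 4(2)+2, so the system is aromatic and both rings count as aromatic (indole).
Ring F has a continuous p-orbital overlap around the ring; 1 ring double bond (2 π electrons) plus the carbocation's empty p orbital (0, but keeps the ring conjugated) give 2 π electrons. Since 2 = 4n+2 (n=0), ring F is aromatic (cyclopropenyl cation).
Aromatic: A, C, D, E, F. Total: 5.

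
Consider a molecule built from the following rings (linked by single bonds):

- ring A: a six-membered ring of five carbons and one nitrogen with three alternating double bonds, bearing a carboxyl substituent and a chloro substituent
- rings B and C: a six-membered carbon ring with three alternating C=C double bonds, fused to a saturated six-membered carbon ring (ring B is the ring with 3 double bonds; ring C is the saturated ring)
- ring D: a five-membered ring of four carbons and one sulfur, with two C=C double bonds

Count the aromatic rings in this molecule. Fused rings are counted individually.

Ring A has a continuous p-orbital overlap around the ring; 3 ring double bonds give 6 π electrons. That satisfies 4n+2 with n=1, so ring A is aromatic (pyridine).
Ring B has a continuous p-orbital overlap around the ring; 3 ring double bonds give 6 π electrons. Since 6 = 4n+2 (n=1), ring B is aromatic (benzene ring).
Ring C has four sp³ carbons, so it is not fully conjugated — not aromatic (cyclohexane ring).
Ring D is planar and fully conjugated; 2 ring double bonds (4 π electrons) plus a heteroatom lone pair (2) give 6 π electrons. That satisfies 4n+2 with n=1, so ring D is aromatic (thiophene).
Aromatic: A, B, D. Total: 3.

3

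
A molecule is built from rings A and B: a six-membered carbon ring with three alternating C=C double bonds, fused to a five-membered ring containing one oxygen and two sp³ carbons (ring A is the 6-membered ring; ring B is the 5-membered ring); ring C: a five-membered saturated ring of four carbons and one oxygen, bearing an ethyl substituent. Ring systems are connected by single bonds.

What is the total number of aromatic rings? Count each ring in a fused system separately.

1

Ring A has a continuous p-orbital overlap around the ring; 3 ring double bonds give 6 π electrons. Since 6 = 4n+2 (n=1), ring A is aromatic (benzene ring).
Ring B has two sp³ carbons, so it is not fully conjugated — not aromatic (oxolane ring).
Ring C has only sp³ atoms, so it is not fully conjugated — not aromatic (tetrahydrofuran).
Aromatic: A. Total: 1.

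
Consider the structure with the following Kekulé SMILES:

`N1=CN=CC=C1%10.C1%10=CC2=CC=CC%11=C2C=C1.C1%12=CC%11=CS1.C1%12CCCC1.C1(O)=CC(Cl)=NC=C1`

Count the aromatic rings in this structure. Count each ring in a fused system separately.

The SMILES encodes a six-membered ring with nitrogens at positions 1 and 3 and three alternating double bonds; two fused six-membered carbon rings, each with three alternating C=C double bonds; a five-membered ring of four carbons and one sulfur, with two C=C double bonds; a five-membered saturated carbon ring; a six-membered ring of five carbons and one nitrogen with three alternating double bonds.
The 6-membered ring with two nitrogens (1,3) has a continuous p-orbital overlap around the ring; 3 ring double bonds give 6 π electrons. That satisfies 4n+2 with n=1, so it is aromatic (pyrimidine).
The fused 6/6-membered bicyclic is a single π system with 10 sp² atoms and 10 π electrons from ring double bonds. 10 = 4(2)+2, so the system is aromatic and both rings count as aromatic (naphthalene).
The 5-membered ring with one sulfur has a continuous p-orbital overlap around the ring; 2 ring double bonds (4 π electrons) plus a heteroatom lone pair (2) give 6 π electrons. 6 = 4(1)+2, so it is aromatic (thiophene).
The 5-membered ring has only sp³ atoms, so it is not fully conjugated — not aromatic (cyclopentane).
The 6-membered ring with one nitrogen is fully conjugated (every ring atom contributes a p orbital); 3 ring double bonds give 6 π electrons. Since 6 = 4n+2 (n=1), it is aromatic (pyridine).
5 of the 6 rings are aromatic. Total: 5.

5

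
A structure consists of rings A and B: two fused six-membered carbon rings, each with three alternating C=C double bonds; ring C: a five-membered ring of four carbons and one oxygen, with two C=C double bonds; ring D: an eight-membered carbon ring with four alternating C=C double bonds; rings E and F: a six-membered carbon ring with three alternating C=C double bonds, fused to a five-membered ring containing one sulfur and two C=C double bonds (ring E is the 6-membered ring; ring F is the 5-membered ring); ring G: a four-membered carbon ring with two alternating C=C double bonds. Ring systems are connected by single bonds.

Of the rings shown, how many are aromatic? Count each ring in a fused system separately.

5

Rings A and B form a fused bicyclic system with 10 sp² atoms and 10 π electrons from ring double bonds. 10 = 4(2)+2, so the system is aromatic and both rings count as aromatic (naphthalene).
Ring C is planar and fully conjugated; 2 ring double bonds (4 π electrons) plus a heteroatom lone pair (2) give 6 π electrons. That satisfies 4n+2 with n=1, so ring C is aromatic (furan).
Ring D has only sp² ring atoms; a planar conformation would have a fully conjugated π system of 8 electrons. But 8 = 4(2), which is 4n not 4n+2, so ring D is not aromatic (cyclooctatetraene) — cyclooctatetraene distorts into a non-planar tub to avoid antiaromaticity.
Rings E and F form a fused bicyclic system (with one sulfur) with 9 sp² atoms and 10 π electrons from ring double bonds plus a heteroatom lone pair. 10 = 4(2)+2, so the system is aromatic and both rings count as aromatic (benzothiophene).
Ring G has only sp² ring atoms; a planar conformation would have a fully conjugated π system of 4 electrons. But 4 = 4(1), which is 4n not 4n+2, so ring G is not aromatic (cyclobutadiene) — cyclobutadiene is antiaromatic and distorts to a rectangle.
Aromatic: A, B, C, E, F. Total: 5.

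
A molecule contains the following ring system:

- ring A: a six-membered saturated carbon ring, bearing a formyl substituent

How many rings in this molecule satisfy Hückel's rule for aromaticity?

Ring A has only sp³ atoms, so it is not fully conjugated — not aromatic (cyclohexane).

0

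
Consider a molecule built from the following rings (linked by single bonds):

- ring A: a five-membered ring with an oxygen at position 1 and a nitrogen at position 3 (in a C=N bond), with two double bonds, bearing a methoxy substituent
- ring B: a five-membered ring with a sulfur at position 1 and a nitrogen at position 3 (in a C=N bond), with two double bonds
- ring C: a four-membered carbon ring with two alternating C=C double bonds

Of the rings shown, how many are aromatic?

Ring A is planar and fully conjugated; 2 ring double bonds (4 π electrons) plus a heteroatom lone pair (2) give 6 π electrons. Since 6 = 4n+2 (n=1), ring A is aromatic (oxazole).
Ring B is fully conjugated (every ring atom contributes a p orbital); 2 ring double bonds (4 π electrons) plus a heteroatom lone pair (2) give 6 π electrons. 6 = 4(1)+2, so ring B is aromatic (thiazole).
Ring C has only sp² ring atoms; a planar conformation would have a fully conjugated π system of 4 electrons. But 4 = 4(1), which is 4n not 4n+2, so ring C is not aromatic (cyclobutadiene) — cyclobutadiene is antiaromatic and distorts to a rectangle.
Aromatic: A, B. Total: 2.

2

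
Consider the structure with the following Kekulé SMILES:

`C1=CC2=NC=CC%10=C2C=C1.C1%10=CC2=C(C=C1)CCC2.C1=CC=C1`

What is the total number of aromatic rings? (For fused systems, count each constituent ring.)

3

The SMILES encodes two fused six-membered rings, each with three alternating double bonds; one ring is all carbon and the other has one ring nitrogen; a six-membered carbon ring with three alternating C=C double bonds, fused to a saturated five-membered carbon ring; a four-membered carbon ring with two alternating C=C double bonds.
The fused 6/6-membered bicyclic (with one nitrogen) is a single π system with 10 sp² atoms and 10 π electrons from ring double bonds. 10 = 4(2)+2, so the system is aromatic and both rings count as aromatic (quinoline).
The 6-membered ring is fully conjugated (every ring atom contributes a p orbital); 3 ring double bonds give 6 π electrons. That satisfies 4n+2 with n=1, so it is aromatic (benzene ring).
The 5-membered ring has three sp³ carbons, so it is not fully conjugated — not aromatic (cyclopentane ring).
The 4-membered ring has only sp² ring atoms; a planar conformation would have a fully conjugated π system of 4 electrons. But 4 = 4(1), which is 4n not 4n+2, so it is not aromatic (cyclobutadiene) — cyclobutadiene is antiaromatic and distorts to a rectangle.
3 of the 5 rings are aromatic. Total: 3.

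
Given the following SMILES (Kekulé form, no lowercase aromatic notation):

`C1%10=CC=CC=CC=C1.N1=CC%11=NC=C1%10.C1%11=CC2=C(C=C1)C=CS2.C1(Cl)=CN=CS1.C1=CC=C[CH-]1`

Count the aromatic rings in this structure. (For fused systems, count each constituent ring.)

5

The SMILES encodes an eight-membered carbon ring with four alternating C=C double bonds; a six-membered ring with nitrogens at positions 1 and 4 and three alternating double bonds; a six-membered carbon ring with three alternating C=C double bonds, fused to a five-membered ring containing one sulfur and two C=C double bonds; a five-membered ring with a sulfur at position 1 and a nitrogen at position 3 (in a C=N bond), with two double bonds; a five-membered all-carbon ring bearing a negative charge on one carbon, with two C=C double bonds.
The 8-membered ring has only sp² ring atoms; a planar conformation would have a fully conjugated π system of 8 electrons. But 8 = 4(2), which is 4n not 4n+2, so it is not aromatic (cyclooctatetraene) — cyclooctatetraene distorts into a non-planar tub to avoid antiaromaticity.
The 6-membered ring with two nitrogens (1,4) is planar and fully conjugated; 3 ring double bonds give 6 π electrons. That satisfies 4n+2 with n=1, so it is aromatic (pyrazine).
The fused 6/5-membered bicyclic (with one sulfur) is a single π system with 9 sp² atoms and 10 π electrons from ring double bonds plus a heteroatom lone pair. 10 = 4(2)+2, so the system is aromatic and both rings count as aromatic (benzothiophene).
The 5-membered ring with one sulfur and one =N– is fully conjugated (every ring atom contributes a p orbital); 2 ring double bonds (4 π electrons) plus a heteroatom lone pair (2) give 6 π electrons. That satisfies 4n+2 with n=1, so it is aromatic (thiazole).
The 5-membered ring is fully conjugated (every ring atom contributes a p orbital); 2 ring double bonds (4 π electrons) plus the carbanion lone pair (2) give 6 π electrons. That satisfies 4n+2 with n=1, so it is aromatic (cyclopentadienyl anion).
5 of the 6 rings are aromatic. Total: 5.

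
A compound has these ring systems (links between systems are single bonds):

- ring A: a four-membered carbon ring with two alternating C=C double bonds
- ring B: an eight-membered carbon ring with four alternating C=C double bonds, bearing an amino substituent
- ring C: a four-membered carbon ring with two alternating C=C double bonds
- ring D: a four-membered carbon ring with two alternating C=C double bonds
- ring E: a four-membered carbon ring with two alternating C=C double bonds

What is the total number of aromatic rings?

0

Ring A has only sp² ring atoms; a planar conformation would have a fully conjugated π system of 4 electrons. But 4 = 4(1), which is 4n not 4n+2, so ring A is not aromatic (cyclobutadiene) — cyclobutadiene is antiaromatic and distorts to a rectangle.
Ring B has only sp² ring atoms; a planar conformation would have a fully conjugated π system of 8 electrons. But 8 = 4(2), which is 4n not 4n+2, so ring B is not aromatic (cyclooctatetraene) — cyclooctatetraene distorts into a non-planar tub to avoid antiaromaticity.
Ring C has only sp² ring atoms; a planar conformation would have a fully conjugated π system of 4 electrons. But 4 = 4(1), which is 4n not 4n+2, so ring C is not aromatic (cyclobutadiene) — cyclobutadiene is antiaromatic and distorts to a rectangle.
Ring D has only sp² ring atoms; a planar conformation would have a fully conjugated π system of 4 electrons. But 4 = 4(1), which is 4n not 4n+2, so ring D is not aromatic (cyclobutadiene) — cyclobutadiene is antiaromatic and distorts to a rectangle.
Ring E has only sp² ring atoms; a planar conformation would have a fully conjugated π system of 4 electrons. But 4 = 4(1), which is 4n not 4n+2, so ring E is not aromatic (cyclobutadiene) — cyclobutadiene is antiaromatic and distorts to a rectangle.
No ring is aromatic. Total: 0.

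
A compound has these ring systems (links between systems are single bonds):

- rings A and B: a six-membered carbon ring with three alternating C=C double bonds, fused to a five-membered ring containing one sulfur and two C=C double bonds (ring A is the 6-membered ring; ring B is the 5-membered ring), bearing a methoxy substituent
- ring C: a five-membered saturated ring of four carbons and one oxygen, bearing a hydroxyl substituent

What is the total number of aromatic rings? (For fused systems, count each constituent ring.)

Rings A and B form a fused bicyclic system (with one sulfur) with 9 sp² atoms and 10 π electrons from ring double bonds plus a heteroatom lone pair. 10 = 4(2)+2, so the system is aromatic and both rings count as aromatic (benzothiophene).
Ring C has only sp³ atoms, so it is not fully conjugated — not aromatic (tetrahydrofuran).
Aromatic: A, B. Total: 2.

2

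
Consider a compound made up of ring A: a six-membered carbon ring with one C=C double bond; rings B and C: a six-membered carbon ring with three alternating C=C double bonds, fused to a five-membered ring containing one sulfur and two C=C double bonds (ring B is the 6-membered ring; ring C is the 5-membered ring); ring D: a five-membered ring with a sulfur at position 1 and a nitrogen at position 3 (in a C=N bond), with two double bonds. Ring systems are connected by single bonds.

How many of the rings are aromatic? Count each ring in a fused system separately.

Ring A has four sp³ carbons, so it is not fully conjugated — not aromatic (cyclohexene).
Rings B and C form a fused bicyclic system (with one sulfur) with 9 sp² atoms and 10 π electrons from ring double bonds plus a heteroatom lone pair. 10 = 4(2)+2, so the system is aromatic and both rings count as aromatic (benzothiophene).
Ring D has a continuous p-orbital overlap around the ring; 2 ring double bonds (4 π electrons) plus a heteroatom lone pair (2) give 6 π electrons. 6 = 4(1)+2, so ring D is aromatic (thiazole).
Aromatic: B, C, D. Total: 3.

3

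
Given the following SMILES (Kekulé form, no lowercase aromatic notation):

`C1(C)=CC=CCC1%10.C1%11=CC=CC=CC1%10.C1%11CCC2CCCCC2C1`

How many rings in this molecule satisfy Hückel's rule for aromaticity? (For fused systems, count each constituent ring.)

The SMILES encodes a six-membered carbon ring with two conjugated C=C double bonds and two sp³ carbons; a seven-membered carbon ring with three C=C double bonds and one sp³ carbon; two fused six-membered saturated carbon rings.
The 6-membered ring has two sp³ carbons, so it is not fully conjugated — not aromatic (1,3-cyclohexadiene).
The 7-membered ring has one sp³ carbon, so it is not fully conjugated — not aromatic (cycloheptatriene).
The second 6-membered ring has only sp³ atoms, so it is not fully conjugated — not aromatic (cyclohexane ring).
The third 6-membered ring has only sp³ atoms, so it is not fully conjugated — not aromatic (cyclohexane ring).
None of the rings are aromatic. Total: 0.

0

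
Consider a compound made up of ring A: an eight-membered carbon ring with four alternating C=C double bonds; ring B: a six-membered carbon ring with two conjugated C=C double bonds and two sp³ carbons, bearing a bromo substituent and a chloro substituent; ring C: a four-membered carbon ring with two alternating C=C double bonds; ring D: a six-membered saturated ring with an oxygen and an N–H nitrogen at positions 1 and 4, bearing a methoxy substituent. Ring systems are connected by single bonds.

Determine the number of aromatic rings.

0

Ring A has only sp² ring atoms; a planar conformation would have a fully conjugated π system of 8 electrons. But 8 = 4(2), which is 4n not 4n+2, so ring A is not aromatic (cyclooctatetraene) — cyclooctatetraene distorts into a non-planar tub to avoid antiaromaticity.
Ring B has two sp³ carbons, so it is not fully conjugated — not aromatic (1,3-cyclohexadiene).
Ring C has only sp² ring atoms; a planar conformation would have a fully conjugated π system of 4 electrons. But 4 = 4(1), which is 4n not 4n+2, so ring C is not aromatic (cyclobutadiene) — cyclobutadiene is antiaromatic and distorts to a rectangle.
Ring D has only sp³ atoms, so it is not fully conjugated — not aromatic (morpholine).
No ring is aromatic. Total: 0.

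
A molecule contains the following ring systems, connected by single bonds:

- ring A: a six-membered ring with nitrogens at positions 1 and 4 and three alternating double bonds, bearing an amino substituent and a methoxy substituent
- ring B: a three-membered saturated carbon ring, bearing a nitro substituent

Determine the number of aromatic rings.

1

Ring A has a continuous p-orbital overlap around the ring; 3 ring double bonds give 6 π electrons. Since 6 = 4n+2 (n=1), ring A is aromatic (pyrazine).
Ring B has only sp³ atoms, so it is not fully conjugated — not aromatic (cyclopropane).
Aromatic: A. Total: 1.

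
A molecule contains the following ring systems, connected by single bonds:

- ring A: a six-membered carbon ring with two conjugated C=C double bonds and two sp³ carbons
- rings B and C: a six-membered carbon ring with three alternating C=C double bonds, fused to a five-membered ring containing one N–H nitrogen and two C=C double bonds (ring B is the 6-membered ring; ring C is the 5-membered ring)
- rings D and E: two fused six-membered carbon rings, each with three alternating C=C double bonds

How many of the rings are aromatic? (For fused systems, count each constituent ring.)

4

Ring A has two sp³ carbons, so it is not fully conjugated — not aromatic (1,3-cyclohexadiene).
Rings B and C form a fused bicyclic system (with one N–H) with 9 sp² atoms and 10 π electrons from ring double bonds plus a heteroatom lone pair. 10 = 4(2)+2, so the system is aromatic and both rings count as aromatic (indole).
Rings D and E form a fused bicyclic system with 10 sp² atoms and 10 π electrons from ring double bonds. 10 = 4(2)+2, so the system is aromatic and both rings count as aromatic (naphthalene).
Aromatic: B, C, D, E. Total: 4.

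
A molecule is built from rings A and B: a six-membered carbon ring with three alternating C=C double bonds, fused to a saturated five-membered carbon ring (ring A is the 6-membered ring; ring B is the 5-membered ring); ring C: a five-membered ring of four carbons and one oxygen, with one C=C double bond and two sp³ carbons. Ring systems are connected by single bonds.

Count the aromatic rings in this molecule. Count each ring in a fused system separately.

1

Ring A is fully conjugated (every ring atom contributes a p orbital); 3 ring double bonds give 6 π electrons. Since 6 = 4n+2 (n=1), ring A is aromatic (benzene ring).
Ring B has three sp³ carbons, so it is not fully conjugated — not aromatic (cyclopentane ring).
Ring C has two sp³ carbons, so it is not fully conjugated — not aromatic (2,3-dihydrofuran).
Aromatic: A. Total: 1.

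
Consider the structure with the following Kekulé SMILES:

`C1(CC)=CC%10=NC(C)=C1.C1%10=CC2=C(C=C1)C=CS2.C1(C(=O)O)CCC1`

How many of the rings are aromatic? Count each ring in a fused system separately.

3

The SMILES encodes a six-membered ring of five carbons and one nitrogen with three alternating double bonds; a six-membered carbon ring with three alternating C=C double bonds, fused to a five-membered ring containing one sulfur and two C=C double bonds; a four-membered saturated carbon ring.
The 6-membered ring with one nitrogen has a continuous p-orbital overlap around the ring; 3 ring double bonds give 6 π electrons. That satisfies 4n+2 with n=1, so it is aromatic (pyridine).
The fused 6/5-membered bicyclic (with one sulfur) is a single π system with 9 sp² atoms and 10 π electrons from ring double bonds plus a heteroatom lone pair. 10 = 4(2)+2, so the system is aromatic and both rings count as aromatic (benzothiophene).
The 4-membered ring has only sp³ atoms, so it is not fully conjugated — not aromatic (cyclobutane).
3 of the 4 rings are aromatic. Total: 3.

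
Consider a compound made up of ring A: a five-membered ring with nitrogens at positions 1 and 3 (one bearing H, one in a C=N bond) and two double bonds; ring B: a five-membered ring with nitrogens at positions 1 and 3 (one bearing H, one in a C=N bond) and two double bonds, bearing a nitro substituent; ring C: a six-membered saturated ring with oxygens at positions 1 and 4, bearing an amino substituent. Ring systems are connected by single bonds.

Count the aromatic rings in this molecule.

2

Ring A is planar and fully conjugated; 2 ring double bonds (4 π electrons) plus a heteroatom lone pair (2) give 6 π electrons. That satisfies 4n+2 with n=1, so ring A is aromatic (imidazole).
Ring B is fully conjugated (every ring atom contributes a p orbital); 2 ring double bonds (4 π electrons) plus a heteroatom lone pair (2) give 6 π electrons. 6 = 4(1)+2, so ring B is aromatic (imidazole).
Ring C has only sp³ atoms, so it is not fully conjugated — not aromatic (1,4-dioxane).
Aromatic: A, B. Total: 2.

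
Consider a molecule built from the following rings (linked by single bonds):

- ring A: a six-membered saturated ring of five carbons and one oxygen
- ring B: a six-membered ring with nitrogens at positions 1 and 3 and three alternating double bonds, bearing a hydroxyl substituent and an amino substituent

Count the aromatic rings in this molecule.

1

Ring A has only sp³ atoms, so it is not fully conjugated — not aromatic (tetrahydropyran).
Ring B has a continuous p-orbital overlap around the ring; 3 ring double bonds give 6 π electrons. Since 6 = 4n+2 (n=1), ring B is aromatic (pyrimidine).
Aromatic: B. Total: 1.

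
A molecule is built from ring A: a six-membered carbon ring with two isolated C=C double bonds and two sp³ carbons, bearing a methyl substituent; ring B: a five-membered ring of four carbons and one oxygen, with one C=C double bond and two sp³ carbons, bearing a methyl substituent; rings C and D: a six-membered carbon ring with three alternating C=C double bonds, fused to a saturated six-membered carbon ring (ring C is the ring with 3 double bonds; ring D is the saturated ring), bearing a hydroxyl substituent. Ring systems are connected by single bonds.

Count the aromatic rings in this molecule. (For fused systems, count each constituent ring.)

Ring A has two sp³ carbons, so it is not fully conjugated — not aromatic (1,4-cyclohexadiene).
Ring B has two sp³ carbons, so it is not fully conjugated — not aromatic (2,3-dihydrofuran).
Ring C has a continuous p-orbital overlap around the ring; 3 ring double bonds give 6 π electrons. 6 = 4(1)+2, so ring C is aromatic (benzene ring).
Ring D has four sp³ carbons, so it is not fully conjugated — not aromatic (cyclohexane ring).
Aromatic: C. Total: 1.

1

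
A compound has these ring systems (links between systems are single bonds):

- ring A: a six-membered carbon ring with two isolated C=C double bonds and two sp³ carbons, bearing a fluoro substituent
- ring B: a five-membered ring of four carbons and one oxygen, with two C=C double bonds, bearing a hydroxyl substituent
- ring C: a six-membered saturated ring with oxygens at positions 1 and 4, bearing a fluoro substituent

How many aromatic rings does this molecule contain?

Ring A has two sp³ carbons, so it is not fully conjugated — not aromatic (1,4-cyclohexadiene).
Ring B is planar and fully conjugated; 2 ring double bonds (4 π electrons) plus a heteroatom lone pair (2) give 6 π electrons. 6 = 4(1)+2, so ring B is aromatic (furan).
Ring C has only sp³ atoms, so it is not fully conjugated — not aromatic (1,4-dioxane).
Aromatic: B. Total: 1.

1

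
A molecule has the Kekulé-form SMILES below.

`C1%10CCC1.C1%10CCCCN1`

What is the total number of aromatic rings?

The SMILES encodes a four-membered saturated carbon ring; a six-membered saturated ring of five carbons and one N–H nitrogen.
The 4-membered ring has only sp³ atoms, so it is not fully conjugated — not aromatic (cyclobutane).
The 6-membered ring with one N–H has only sp³ atoms, so it is not fully conjugated — not aromatic (piperidine).
None of the rings are aromatic. Total: 0.

0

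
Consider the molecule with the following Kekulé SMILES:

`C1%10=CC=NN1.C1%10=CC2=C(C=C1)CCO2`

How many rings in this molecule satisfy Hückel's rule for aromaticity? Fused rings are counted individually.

2

The SMILES encodes a five-membered ring with two adjacent nitrogens (one bearing H, one in a double bond) and two double bonds; a six-membered carbon ring with three alternating C=C double bonds, fused to a five-membered ring containing one oxygen and two sp³ carbons.
The 5-membered ring with two adjacent nitrogens (one N–H, one =N–) has a continuous p-orbital overlap around the ring; 2 ring double bonds (4 π electrons) plus a heteroatom lone pair (2) give 6 π electrons. That satisfies 4n+2 with n=1, so it is aromatic (pyrazole).
The 6-membered ring has a continuous p-orbital overlap around the ring; 3 ring double bonds give 6 π electrons. That satisfies 4n+2 with n=1, so it is aromatic (benzene ring).
The 5-membered ring with one oxygen has two sp³ carbons, so it is not fully conjugated — not aromatic (oxolane ring).
2 of the 3 rings are aromatic. Total: 2.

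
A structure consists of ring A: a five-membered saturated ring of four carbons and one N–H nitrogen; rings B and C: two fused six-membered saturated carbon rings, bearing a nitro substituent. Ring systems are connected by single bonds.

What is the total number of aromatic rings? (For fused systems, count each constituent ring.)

Ring A has only sp³ atoms, so it is not fully conjugated — not aromatic (pyrrolidine).
Ring B has only sp³ atoms, so it is not fully conjugated — not aromatic (cyclohexane ring).
Ring C has only sp³ atoms, so it is not fully conjugated — not aromatic (cyclohexane ring).
No ring is aromatic. Total: 0.

0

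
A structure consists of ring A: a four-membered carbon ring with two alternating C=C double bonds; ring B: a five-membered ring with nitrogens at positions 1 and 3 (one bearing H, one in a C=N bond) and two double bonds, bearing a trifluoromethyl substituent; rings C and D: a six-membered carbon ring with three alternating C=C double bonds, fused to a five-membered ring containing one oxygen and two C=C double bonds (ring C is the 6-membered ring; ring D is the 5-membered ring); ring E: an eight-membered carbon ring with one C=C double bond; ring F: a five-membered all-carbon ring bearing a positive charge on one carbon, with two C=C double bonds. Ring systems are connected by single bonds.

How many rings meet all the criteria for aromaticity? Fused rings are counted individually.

Ring A has only sp² ring atoms; a planar conformation would have a fully conjugated π system of 4 electrons. But 4 = 4(1), which is 4n not 4n+2, so ring A is not aromatic (cyclobutadiene) — cyclobutadiene is antiaromatic and distorts to a rectangle.
Ring B has a continuous p-orbital overlap around the ring; 2 ring double bonds (4 π electrons) plus a heteroatom lone pair (2) give 6 π electrons. That satisfies 4n+2 with n=1, so ring B is aromatic (imidazole).
Rings C and D form a fused bicyclic system (with one oxygen) with 9 sp² atoms and 10 π electrons from ring double bonds plus a heteroatom lone pair. 10 = 4(2)+2, so the system is aromatic and both rings count as aromatic (benzofuran).
Ring E has six sp³ carbons, so it is not fully conjugated — not aromatic (cyclooctene).
Ring F has only sp² ring atoms; a planar conformation would have a fully conjugated π system of 4 electrons. But 4 = 4(1), which is 4n not 4n+2, so ring F is not aromatic (cyclopentadienyl cation).
Aromatic: B, C, D. Total: 3.

3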